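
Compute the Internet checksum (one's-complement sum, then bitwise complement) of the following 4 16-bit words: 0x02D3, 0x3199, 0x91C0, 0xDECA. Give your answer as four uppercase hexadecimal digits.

One's-complement addition (fold any carry out of bit 15 back into bit 0):
  0x02D3 + 0x3199 = 0x0346C
  0x346C + 0x91C0 = 0x0C62C
  0xC62C + 0xDECA = 0x1A4F6 → wrap carry → 0xA4F7
One's-complement sum = 0xA4F7.
Checksum = ~0xA4F7 & 0xFFFF = 0x5B08.

5B08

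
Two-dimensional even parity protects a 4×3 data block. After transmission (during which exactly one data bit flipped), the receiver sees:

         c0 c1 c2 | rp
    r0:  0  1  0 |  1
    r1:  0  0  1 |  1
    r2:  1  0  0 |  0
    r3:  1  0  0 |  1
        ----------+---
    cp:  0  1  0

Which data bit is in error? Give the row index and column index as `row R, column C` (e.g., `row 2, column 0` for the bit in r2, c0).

Recompute each row's even parity and compare to rp:
  r0: data parity 1, sent rp 1 → ok
  r1: data parity 1, sent rp 1 → ok
  r2: data parity 1, sent rp 0 → mismatch
  r3: data parity 1, sent rp 1 → ok
Recompute each column's even parity and compare to cp:
  c0: data parity 0, sent cp 0 → ok
  c1: data parity 1, sent cp 1 → ok
  c2: data parity 1, sent cp 0 → mismatch
Exactly one row (r2) and one column (c2) fail → the flipped bit is at their intersection.

row 2, column 2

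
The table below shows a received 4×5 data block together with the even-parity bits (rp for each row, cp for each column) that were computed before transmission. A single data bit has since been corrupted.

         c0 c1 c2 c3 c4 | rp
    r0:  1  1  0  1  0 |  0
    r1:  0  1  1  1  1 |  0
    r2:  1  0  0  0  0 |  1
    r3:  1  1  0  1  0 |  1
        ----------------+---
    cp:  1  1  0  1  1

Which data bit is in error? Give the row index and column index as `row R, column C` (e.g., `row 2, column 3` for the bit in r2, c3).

Recompute each row's even parity and compare to rp:
  r0: data parity 1, sent rp 0 → mismatch
  r1: data parity 0, sent rp 0 → ok
  r2: data parity 1, sent rp 1 → ok
  r3: data parity 1, sent rp 1 → ok
Recompute each column's even parity and compare to cp:
  c0: data parity 1, sent cp 1 → ok
  c1: data parity 1, sent cp 1 → ok
  c2: data parity 1, sent cp 0 → mismatch
  c3: data parity 1, sent cp 1 → ok
  c4: data parity 1, sent cp 1 → ok
Exactly one row (r0) and one column (c2) fail → the flipped bit is at their intersection.

row 0, column 2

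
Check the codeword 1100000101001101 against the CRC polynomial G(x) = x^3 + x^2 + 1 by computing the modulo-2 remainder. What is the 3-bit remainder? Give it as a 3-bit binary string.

Modulo-2 division of 1100000101001101 by 1101:
  pos 0: 1100 XOR 1101 = 0001
  pos 3: 1000 XOR 1101 = 0101
  pos 4: 1011 XOR 1101 = 0110
  pos 5: 1100 XOR 1101 = 0001
  pos 8: 1100 XOR 1101 = 0001
  pos 11: 1110 XOR 1101 = 0011
Remainder = 111 (nonzero — an error is detected).

111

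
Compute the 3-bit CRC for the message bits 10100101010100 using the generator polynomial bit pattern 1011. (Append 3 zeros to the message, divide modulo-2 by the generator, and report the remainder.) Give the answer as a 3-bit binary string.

Append 3 zeros: 10100101010100000. Divide by 1011 (XOR where the leading bit is 1):
  pos 0: 1010 XOR 1011 = 0001
  pos 3: 1010 XOR 1011 = 0001
  pos 6: 1101 XOR 1011 = 0110
  pos 7: 1100 XOR 1011 = 0111
  pos 8: 1111 XOR 1011 = 0100
  pos 9: 1000 XOR 1011 = 0011
  pos 11: 1100 XOR 1011 = 0111
  pos 12: 1110 XOR 1011 = 0101
  pos 13: 1010 XOR 1011 = 0001
Remainder (last 3 bits) = 001. This is the CRC / FCS.

001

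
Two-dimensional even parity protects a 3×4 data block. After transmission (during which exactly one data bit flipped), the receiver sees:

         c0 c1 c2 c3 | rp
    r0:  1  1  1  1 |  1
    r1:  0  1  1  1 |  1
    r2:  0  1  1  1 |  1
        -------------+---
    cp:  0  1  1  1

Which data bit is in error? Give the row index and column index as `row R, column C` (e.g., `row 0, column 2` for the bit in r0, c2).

Recompute each row's even parity and compare to rp:
  r0: data parity 0, sent rp 1 → mismatch
  r1: data parity 1, sent rp 1 → ok
  r2: data parity 1, sent rp 1 → ok
Recompute each column's even parity and compare to cp:
  c0: data parity 1, sent cp 0 → mismatch
  c1: data parity 1, sent cp 1 → ok
  c2: data parity 1, sent cp 1 → ok
  c3: data parity 1, sent cp 1 → ok
Exactly one row (r0) and one column (c0) fail → the flipped bit is at their intersection.

row 0, column 0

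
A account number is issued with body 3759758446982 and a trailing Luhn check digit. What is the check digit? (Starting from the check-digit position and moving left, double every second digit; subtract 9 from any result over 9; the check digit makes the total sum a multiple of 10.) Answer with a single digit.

1

Partial digits right→left: 2 8 9 6 4 4 8 5 7 9 5 7 3
Double every second digit counting from the check-digit position (so the 1st, 3rd, 5th, ... of the partial from the right).
  doubled (with −9 where >9): 4 9 8 7 5 1 6 → sum 40
  kept as-is: 8 6 4 5 9 7 → sum 39
Total = 40 + 39 = 79.
Check digit = (10 − (79 mod 10)) mod 10 = 1.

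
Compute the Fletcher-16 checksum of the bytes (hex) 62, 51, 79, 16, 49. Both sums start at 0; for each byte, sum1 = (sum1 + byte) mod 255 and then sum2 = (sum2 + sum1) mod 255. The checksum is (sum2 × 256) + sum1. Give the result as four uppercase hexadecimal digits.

138C

Running sums (mod 255):
  after byte 0 (62): sum1=98, sum2=98
  after byte 1 (51): sum1=179, sum2=22
  after byte 2 (79): sum1=45, sum2=67
  after byte 3 (16): sum1=67, sum2=134
  after byte 4 (49): sum1=140, sum2=19
Checksum = sum2·256 + sum1 = 19·256 + 140 = 5004 = 0x138C.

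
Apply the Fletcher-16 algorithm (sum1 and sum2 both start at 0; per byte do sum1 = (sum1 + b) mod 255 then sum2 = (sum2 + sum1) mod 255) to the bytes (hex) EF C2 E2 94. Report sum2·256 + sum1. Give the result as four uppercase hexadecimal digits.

Running sums (mod 255):
  after byte 0 (EF): sum1=239, sum2=239
  after byte 1 (C2): sum1=178, sum2=162
  after byte 2 (E2): sum1=149, sum2=56
  after byte 3 (94): sum1=42, sum2=98
Checksum = sum2·256 + sum1 = 98·256 + 42 = 25130 = 0x622A.

622A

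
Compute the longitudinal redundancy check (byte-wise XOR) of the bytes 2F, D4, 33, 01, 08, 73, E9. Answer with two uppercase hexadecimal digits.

5B

XOR the bytes together:
  start with 0x2F
  0x2F ⊕ 0xD4 = 0xFB
  0xFB ⊕ 0x33 = 0xC8
  0xC8 ⊕ 0x01 = 0xC9
  0xC9 ⊕ 0x08 = 0xC1
  0xC1 ⊕ 0x73 = 0xB2
  0xB2 ⊕ 0xE9 = 0x5B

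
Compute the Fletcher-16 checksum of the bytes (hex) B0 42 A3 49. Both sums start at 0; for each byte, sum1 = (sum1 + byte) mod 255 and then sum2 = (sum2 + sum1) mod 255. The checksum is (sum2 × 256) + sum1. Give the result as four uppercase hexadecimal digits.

1ADF

Running sums (mod 255):
  after byte 0 (B0): sum1=176, sum2=176
  after byte 1 (42): sum1=242, sum2=163
  after byte 2 (A3): sum1=150, sum2=58
  after byte 3 (49): sum1=223, sum2=26
Checksum = sum2·256 + sum1 = 26·256 + 223 = 6879 = 0x1ADF.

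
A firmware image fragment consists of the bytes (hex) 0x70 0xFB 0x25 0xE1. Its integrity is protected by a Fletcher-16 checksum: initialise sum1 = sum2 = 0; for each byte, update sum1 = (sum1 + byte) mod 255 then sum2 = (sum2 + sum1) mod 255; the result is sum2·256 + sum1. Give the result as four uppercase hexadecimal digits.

Running sums (mod 255):
  after byte 0 (0x70): sum1=112, sum2=112
  after byte 1 (0xFB): sum1=108, sum2=220
  after byte 2 (0x25): sum1=145, sum2=110
  after byte 3 (0xE1): sum1=115, sum2=225
Checksum = sum2·256 + sum1 = 225·256 + 115 = 57715 = 0xE173.

E173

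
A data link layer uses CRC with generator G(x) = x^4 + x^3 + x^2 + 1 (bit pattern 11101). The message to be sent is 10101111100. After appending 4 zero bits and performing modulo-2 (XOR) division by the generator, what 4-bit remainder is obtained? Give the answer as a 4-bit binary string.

0111

Append 4 zeros: 101011111000000. Divide by 11101 (XOR where the leading bit is 1):
  pos 0: 10101 XOR 11101 = 01000
  pos 1: 10001 XOR 11101 = 01100
  pos 2: 11001 XOR 11101 = 00100
  pos 4: 10011 XOR 11101 = 01110
  pos 5: 11100 XOR 11101 = 00001
  pos 9: 10000 XOR 11101 = 01101
  pos 10: 11010 XOR 11101 = 00111
Remainder (last 4 bits) = 0111. This is the CRC / FCS.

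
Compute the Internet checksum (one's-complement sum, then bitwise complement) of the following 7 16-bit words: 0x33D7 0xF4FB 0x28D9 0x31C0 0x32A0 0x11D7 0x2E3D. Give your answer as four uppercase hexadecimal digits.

09DF

One's-complement addition (fold any carry out of bit 15 back into bit 0):
  0x33D7 + 0xF4FB = 0x128D2 → wrap carry → 0x28D3
  0x28D3 + 0x28D9 = 0x051AC
  0x51AC + 0x31C0 = 0x0836C
  0x836C + 0x32A0 = 0x0B60C
  0xB60C + 0x11D7 = 0x0C7E3
  0xC7E3 + 0x2E3D = 0x0F620
One's-complement sum = 0xF620.
Checksum = ~0xF620 & 0xFFFF = 0x09DF.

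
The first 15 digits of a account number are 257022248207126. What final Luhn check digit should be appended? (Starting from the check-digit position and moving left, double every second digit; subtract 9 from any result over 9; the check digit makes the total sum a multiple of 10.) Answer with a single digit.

9

Partial digits right→left: 6 2 1 7 0 2 8 4 2 2 2 0 7 5 2
Double every second digit counting from the check-digit position (so the 1st, 3rd, 5th, ... of the partial from the right).
  doubled (with −9 where >9): 3 2 0 7 4 4 5 4 → sum 29
  kept as-is: 2 7 2 4 2 0 5 → sum 22
Total = 29 + 22 = 51.
Check digit = (10 − (51 mod 10)) mod 10 = 9.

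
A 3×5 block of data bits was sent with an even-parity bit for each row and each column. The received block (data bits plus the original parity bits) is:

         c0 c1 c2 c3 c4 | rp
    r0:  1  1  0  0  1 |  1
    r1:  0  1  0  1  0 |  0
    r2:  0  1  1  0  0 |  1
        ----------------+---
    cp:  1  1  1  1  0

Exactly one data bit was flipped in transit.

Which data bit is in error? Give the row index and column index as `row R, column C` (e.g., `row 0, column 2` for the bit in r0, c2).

row 2, column 4

Recompute each row's even parity and compare to rp:
  r0: data parity 1, sent rp 1 → ok
  r1: data parity 0, sent rp 0 → ok
  r2: data parity 0, sent rp 1 → mismatch
Recompute each column's even parity and compare to cp:
  c0: data parity 1, sent cp 1 → ok
  c1: data parity 1, sent cp 1 → ok
  c2: data parity 1, sent cp 1 → ok
  c3: data parity 1, sent cp 1 → ok
  c4: data parity 1, sent cp 0 → mismatch
Exactly one row (r2) and one column (c4) fail → the flipped bit is at their intersection.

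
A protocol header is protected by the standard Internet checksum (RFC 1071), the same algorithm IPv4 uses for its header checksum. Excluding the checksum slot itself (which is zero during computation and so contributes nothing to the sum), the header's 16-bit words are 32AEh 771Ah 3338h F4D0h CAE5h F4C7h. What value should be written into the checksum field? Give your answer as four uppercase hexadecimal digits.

One's-complement addition (fold any carry out of bit 15 back into bit 0):
  0x32AE + 0x771A = 0x0A9C8
  0xA9C8 + 0x3338 = 0x0DD00
  0xDD00 + 0xF4D0 = 0x1D1D0 → wrap carry → 0xD1D1
  0xD1D1 + 0xCAE5 = 0x19CB6 → wrap carry → 0x9CB7
  0x9CB7 + 0xF4C7 = 0x1917E → wrap carry → 0x917F
One's-complement sum = 0x917F.
Checksum = ~0x917F & 0xFFFF = 0x6E80.

6E80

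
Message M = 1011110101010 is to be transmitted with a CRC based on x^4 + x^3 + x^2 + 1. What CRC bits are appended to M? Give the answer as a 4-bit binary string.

0011

Append 4 zeros: 10111101010100000. Divide by 11101 (XOR where the leading bit is 1):
  pos 0: 10111 XOR 11101 = 01010
  pos 1: 10101 XOR 11101 = 01000
  pos 2: 10000 XOR 11101 = 01101
  pos 3: 11011 XOR 11101 = 00110
  pos 5: 11001 XOR 11101 = 00100
  pos 7: 10001 XOR 11101 = 01100
  pos 8: 11000 XOR 11101 = 00101
  pos 10: 10100 XOR 11101 = 01001
  pos 11: 10010 XOR 11101 = 01111
  pos 12: 11110 XOR 11101 = 00011
Remainder (last 4 bits) = 0011. This is the CRC / FCS.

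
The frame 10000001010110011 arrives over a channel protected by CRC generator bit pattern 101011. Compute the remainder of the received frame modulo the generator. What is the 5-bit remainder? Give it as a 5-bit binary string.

00001

Modulo-2 division of 10000001010110011 by 101011:
  pos 0: 100000 XOR 101011 = 001011
  pos 2: 101101 XOR 101011 = 000110
  pos 5: 110010 XOR 101011 = 011001
  pos 6: 110011 XOR 101011 = 011000
  pos 7: 110001 XOR 101011 = 011010
  pos 8: 110100 XOR 101011 = 011111
  pos 9: 111110 XOR 101011 = 010101
  pos 10: 101011 XOR 101011 = 000000
Remainder = 00001 (nonzero — an error is detected).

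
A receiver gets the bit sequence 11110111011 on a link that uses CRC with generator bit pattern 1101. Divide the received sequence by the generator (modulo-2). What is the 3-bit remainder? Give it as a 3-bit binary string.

Modulo-2 division of 11110111011 by 1101:
  pos 0: 1111 XOR 1101 = 0010
  pos 2: 1001 XOR 1101 = 0100
  pos 3: 1001 XOR 1101 = 0100
  pos 4: 1001 XOR 1101 = 0100
  pos 5: 1000 XOR 1101 = 0101
  pos 6: 1011 XOR 1101 = 0110
  pos 7: 1101 XOR 1101 = 0000
Remainder = 000 (zero — the frame passes the CRC check).

000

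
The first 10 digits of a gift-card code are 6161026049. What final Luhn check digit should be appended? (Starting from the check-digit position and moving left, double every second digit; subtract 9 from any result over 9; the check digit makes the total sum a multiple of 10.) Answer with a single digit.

1

Partial digits right→left: 9 4 0 6 2 0 1 6 1 6
Double every second digit counting from the check-digit position (so the 1st, 3rd, 5th, ... of the partial from the right).
  doubled (with −9 where >9): 9 0 4 2 2 → sum 17
  kept as-is: 4 6 0 6 6 → sum 22
Total = 17 + 22 = 39.
Check digit = (10 − (39 mod 10)) mod 10 = 1.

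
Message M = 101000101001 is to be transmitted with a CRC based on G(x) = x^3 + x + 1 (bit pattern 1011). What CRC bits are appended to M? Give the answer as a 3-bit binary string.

010

Append 3 zeros: 101000101001000. Divide by 1011 (XOR where the leading bit is 1):
  pos 0: 1010 XOR 1011 = 0001
  pos 3: 1001 XOR 1011 = 0010
  pos 5: 1001 XOR 1011 = 0010
  pos 7: 1000 XOR 1011 = 0011
  pos 9: 1110 XOR 1011 = 0101
  pos 10: 1010 XOR 1011 = 0001
Remainder (last 3 bits) = 010. This is the CRC / FCS.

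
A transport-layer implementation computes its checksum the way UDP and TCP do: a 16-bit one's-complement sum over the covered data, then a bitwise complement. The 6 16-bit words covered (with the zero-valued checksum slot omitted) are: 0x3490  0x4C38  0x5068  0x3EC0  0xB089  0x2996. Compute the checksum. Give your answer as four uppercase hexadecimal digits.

15EF

One's-complement addition (fold any carry out of bit 15 back into bit 0):
  0x3490 + 0x4C38 = 0x080C8
  0x80C8 + 0x5068 = 0x0D130
  0xD130 + 0x3EC0 = 0x10FF0 → wrap carry → 0x0FF1
  0x0FF1 + 0xB089 = 0x0C07A
  0xC07A + 0x2996 = 0x0EA10
One's-complement sum = 0xEA10.
Checksum = ~0xEA10 & 0xFFFF = 0x15EF.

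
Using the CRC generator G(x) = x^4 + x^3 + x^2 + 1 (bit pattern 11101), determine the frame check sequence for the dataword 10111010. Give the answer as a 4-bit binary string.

1101

Append 4 zeros: 101110100000. Divide by 11101 (XOR where the leading bit is 1):
  pos 0: 10111 XOR 11101 = 01010
  pos 1: 10100 XOR 11101 = 01001
  pos 2: 10011 XOR 11101 = 01110
  pos 3: 11100 XOR 11101 = 00001
  pos 7: 10000 XOR 11101 = 01101
Remainder (last 4 bits) = 1101. This is the CRC / FCS.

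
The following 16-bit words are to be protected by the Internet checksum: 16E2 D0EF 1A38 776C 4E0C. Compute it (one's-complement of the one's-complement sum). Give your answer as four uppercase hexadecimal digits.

One's-complement addition (fold any carry out of bit 15 back into bit 0):
  0x16E2 + 0xD0EF = 0x0E7D1
  0xE7D1 + 0x1A38 = 0x10209 → wrap carry → 0x020A
  0x020A + 0x776C = 0x07976
  0x7976 + 0x4E0C = 0x0C782
One's-complement sum = 0xC782.
Checksum = ~0xC782 & 0xFFFF = 0x387D.

387D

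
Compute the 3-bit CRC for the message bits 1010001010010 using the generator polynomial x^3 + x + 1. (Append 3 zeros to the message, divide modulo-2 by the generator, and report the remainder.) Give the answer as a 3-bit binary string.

100

Append 3 zeros: 1010001010010000. Divide by 1011 (XOR where the leading bit is 1):
  pos 0: 1010 XOR 1011 = 0001
  pos 3: 1001 XOR 1011 = 0010
  pos 5: 1001 XOR 1011 = 0010
  pos 7: 1000 XOR 1011 = 0011
  pos 9: 1110 XOR 1011 = 0101
  pos 10: 1010 XOR 1011 = 0001
Remainder (last 3 bits) = 100. This is the CRC / FCS.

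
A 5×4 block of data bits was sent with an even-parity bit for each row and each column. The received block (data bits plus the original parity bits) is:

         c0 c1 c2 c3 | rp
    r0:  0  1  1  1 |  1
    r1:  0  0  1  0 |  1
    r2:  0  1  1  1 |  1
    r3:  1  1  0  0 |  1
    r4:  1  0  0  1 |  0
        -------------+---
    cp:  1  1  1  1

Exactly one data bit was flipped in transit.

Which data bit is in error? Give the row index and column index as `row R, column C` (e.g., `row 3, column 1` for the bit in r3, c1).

Recompute each row's even parity and compare to rp:
  r0: data parity 1, sent rp 1 → ok
  r1: data parity 1, sent rp 1 → ok
  r2: data parity 1, sent rp 1 → ok
  r3: data parity 0, sent rp 1 → mismatch
  r4: data parity 0, sent rp 0 → ok
Recompute each column's even parity and compare to cp:
  c0: data parity 0, sent cp 1 → mismatch
  c1: data parity 1, sent cp 1 → ok
  c2: data parity 1, sent cp 1 → ok
  c3: data parity 1, sent cp 1 → ok
Exactly one row (r3) and one column (c0) fail → the flipped bit is at their intersection.

row 3, column 0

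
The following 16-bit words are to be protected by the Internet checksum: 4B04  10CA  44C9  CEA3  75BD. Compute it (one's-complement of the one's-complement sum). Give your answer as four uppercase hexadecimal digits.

One's-complement addition (fold any carry out of bit 15 back into bit 0):
  0x4B04 + 0x10CA = 0x05BCE
  0x5BCE + 0x44C9 = 0x0A097
  0xA097 + 0xCEA3 = 0x16F3A → wrap carry → 0x6F3B
  0x6F3B + 0x75BD = 0x0E4F8
One's-complement sum = 0xE4F8.
Checksum = ~0xE4F8 & 0xFFFF = 0x1B07.

1B07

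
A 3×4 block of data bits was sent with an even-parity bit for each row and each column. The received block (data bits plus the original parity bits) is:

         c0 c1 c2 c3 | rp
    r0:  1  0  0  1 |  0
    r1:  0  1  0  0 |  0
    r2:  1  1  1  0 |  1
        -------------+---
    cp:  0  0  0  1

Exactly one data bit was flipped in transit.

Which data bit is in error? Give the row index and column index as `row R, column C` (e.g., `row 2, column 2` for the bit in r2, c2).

Recompute each row's even parity and compare to rp:
  r0: data parity 0, sent rp 0 → ok
  r1: data parity 1, sent rp 0 → mismatch
  r2: data parity 1, sent rp 1 → ok
Recompute each column's even parity and compare to cp:
  c0: data parity 0, sent cp 0 → ok
  c1: data parity 0, sent cp 0 → ok
  c2: data parity 1, sent cp 0 → mismatch
  c3: data parity 1, sent cp 1 → ok
Exactly one row (r1) and one column (c2) fail → the flipped bit is at their intersection.

row 1, column 2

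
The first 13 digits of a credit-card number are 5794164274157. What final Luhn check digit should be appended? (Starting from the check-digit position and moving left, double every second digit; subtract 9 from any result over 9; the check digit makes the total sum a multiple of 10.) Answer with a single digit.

0

Partial digits right→left: 7 5 1 4 7 2 4 6 1 4 9 7 5
Double every second digit counting from the check-digit position (so the 1st, 3rd, 5th, ... of the partial from the right).
  doubled (with −9 where >9): 5 2 5 8 2 9 1 → sum 32
  kept as-is: 5 4 2 6 4 7 → sum 28
Total = 32 + 28 = 60.
Check digit = (10 − (60 mod 10)) mod 10 = 0.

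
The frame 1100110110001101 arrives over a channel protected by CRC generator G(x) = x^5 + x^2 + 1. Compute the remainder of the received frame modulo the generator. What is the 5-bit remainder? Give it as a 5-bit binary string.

00000

Modulo-2 division of 1100110110001101 by 100101:
  pos 0: 110011 XOR 100101 = 010110
  pos 1: 101100 XOR 100101 = 001001
  pos 3: 100111 XOR 100101 = 000010
  pos 7: 100001 XOR 100101 = 000100
  pos 10: 100101 XOR 100101 = 000000
Remainder = 00000 (zero — the frame passes the CRC check).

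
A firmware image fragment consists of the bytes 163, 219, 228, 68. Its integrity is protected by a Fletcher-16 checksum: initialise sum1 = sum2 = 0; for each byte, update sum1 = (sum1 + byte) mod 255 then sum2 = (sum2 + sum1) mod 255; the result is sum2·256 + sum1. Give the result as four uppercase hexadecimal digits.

Running sums (mod 255):
  after byte 0 (163): sum1=163, sum2=163
  after byte 1 (219): sum1=127, sum2=35
  after byte 2 (228): sum1=100, sum2=135
  after byte 3 (68): sum1=168, sum2=48
Checksum = sum2·256 + sum1 = 48·256 + 168 = 12456 = 0x30A8.

30A8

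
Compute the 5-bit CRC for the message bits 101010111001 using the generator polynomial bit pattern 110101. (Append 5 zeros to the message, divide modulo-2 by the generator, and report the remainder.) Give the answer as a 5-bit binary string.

11001

Append 5 zeros: 10101011100100000. Divide by 110101 (XOR where the leading bit is 1):
  pos 0: 101010 XOR 110101 = 011111
  pos 1: 111111 XOR 110101 = 001010
  pos 3: 101011 XOR 110101 = 011110
  pos 4: 111100 XOR 110101 = 001001
  pos 6: 100101 XOR 110101 = 010000
  pos 7: 100000 XOR 110101 = 010101
  pos 8: 101010 XOR 110101 = 011111
  pos 9: 111110 XOR 110101 = 001011
  pos 11: 101100 XOR 110101 = 011001
Remainder (last 5 bits) = 11001. This is the CRC / FCS.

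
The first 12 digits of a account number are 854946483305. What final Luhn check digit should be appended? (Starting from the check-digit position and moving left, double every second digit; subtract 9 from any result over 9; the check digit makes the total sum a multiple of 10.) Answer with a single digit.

0

Partial digits right→left: 5 0 3 3 8 4 6 4 9 4 5 8
Double every second digit counting from the check-digit position (so the 1st, 3rd, 5th, ... of the partial from the right).
  doubled (with −9 where >9): 1 6 7 3 9 1 → sum 27
  kept as-is: 0 3 4 4 4 8 → sum 23
Total = 27 + 23 = 50.
Check digit = (10 − (50 mod 10)) mod 10 = 0.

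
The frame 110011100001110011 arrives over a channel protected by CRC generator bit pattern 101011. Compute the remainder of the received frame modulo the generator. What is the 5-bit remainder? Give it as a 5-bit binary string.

Modulo-2 division of 110011100001110011 by 101011:
  pos 0: 110011 XOR 101011 = 011000
  pos 1: 110001 XOR 101011 = 011010
  pos 2: 110100 XOR 101011 = 011111
  pos 3: 111110 XOR 101011 = 010101
  pos 4: 101010 XOR 101011 = 000001
  pos 9: 101110 XOR 101011 = 000101
  pos 12: 101011 XOR 101011 = 000000
Remainder = 00000 (zero — the frame passes the CRC check).

00000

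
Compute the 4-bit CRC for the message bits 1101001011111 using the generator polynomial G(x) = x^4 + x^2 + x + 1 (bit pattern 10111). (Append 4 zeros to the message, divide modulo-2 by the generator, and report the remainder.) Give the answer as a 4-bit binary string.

0100

Append 4 zeros: 11010010111110000. Divide by 10111 (XOR where the leading bit is 1):
  pos 0: 11010 XOR 10111 = 01101
  pos 1: 11010 XOR 10111 = 01101
  pos 2: 11011 XOR 10111 = 01100
  pos 3: 11000 XOR 10111 = 01111
  pos 4: 11111 XOR 10111 = 01000
  pos 5: 10001 XOR 10111 = 00110
  pos 7: 11011 XOR 10111 = 01100
  pos 8: 11001 XOR 10111 = 01110
  pos 9: 11100 XOR 10111 = 01011
  pos 10: 10110 XOR 10111 = 00001
Remainder (last 4 bits) = 0100. This is the CRC / FCS.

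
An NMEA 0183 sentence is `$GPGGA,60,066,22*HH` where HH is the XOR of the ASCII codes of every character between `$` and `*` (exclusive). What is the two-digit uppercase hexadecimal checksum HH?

XOR the ASCII codes of the payload characters:
  'G' = 0x47 → acc = 0x47
  'P' = 0x50 → acc = 0x17
  'G' = 0x47 → acc = 0x50
  'G' = 0x47 → acc = 0x17
  'A' = 0x41 → acc = 0x56
  ',' = 0x2C → acc = 0x7A
  '6' = 0x36 → acc = 0x4C
  '0' = 0x30 → acc = 0x7C
  ',' = 0x2C → acc = 0x50
  '0' = 0x30 → acc = 0x60
  '6' = 0x36 → acc = 0x56
  '6' = 0x36 → acc = 0x60
  ',' = 0x2C → acc = 0x4C
  '2' = 0x32 → acc = 0x7E
  '2' = 0x32 → acc = 0x4C
Checksum = 0x4C.

4C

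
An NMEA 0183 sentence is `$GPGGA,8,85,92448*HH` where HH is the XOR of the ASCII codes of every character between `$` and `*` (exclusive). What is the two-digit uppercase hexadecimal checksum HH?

XOR the ASCII codes of the payload characters:
  'G' = 0x47 → acc = 0x47
  'P' = 0x50 → acc = 0x17
  'G' = 0x47 → acc = 0x50
  'G' = 0x47 → acc = 0x17
  'A' = 0x41 → acc = 0x56
  ',' = 0x2C → acc = 0x7A
  '8' = 0x38 → acc = 0x42
  ',' = 0x2C → acc = 0x6E
  '8' = 0x38 → acc = 0x56
  '5' = 0x35 → acc = 0x63
  ',' = 0x2C → acc = 0x4F
  '9' = 0x39 → acc = 0x76
  '2' = 0x32 → acc = 0x44
  '4' = 0x34 → acc = 0x70
  '4' = 0x34 → acc = 0x44
  '8' = 0x38 → acc = 0x7C
Checksum = 0x7C.

7C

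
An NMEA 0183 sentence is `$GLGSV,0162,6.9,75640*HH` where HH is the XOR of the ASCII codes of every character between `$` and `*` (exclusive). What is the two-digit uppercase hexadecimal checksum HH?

XOR the ASCII codes of the payload characters:
  'G' = 0x47 → acc = 0x47
  'L' = 0x4C → acc = 0x0B
  'G' = 0x47 → acc = 0x4C
  'S' = 0x53 → acc = 0x1F
  'V' = 0x56 → acc = 0x49
  ',' = 0x2C → acc = 0x65
  '0' = 0x30 → acc = 0x55
  '1' = 0x31 → acc = 0x64
  '6' = 0x36 → acc = 0x52
  '2' = 0x32 → acc = 0x60
  ',' = 0x2C → acc = 0x4C
  '6' = 0x36 → acc = 0x7A
  '.' = 0x2E → acc = 0x54
  '9' = 0x39 → acc = 0x6D
  ',' = 0x2C → acc = 0x41
  '7' = 0x37 → acc = 0x76
  '5' = 0x35 → acc = 0x43
  '6' = 0x36 → acc = 0x75
  '4' = 0x34 → acc = 0x41
  '0' = 0x30 → acc = 0x71
Checksum = 0x71.

71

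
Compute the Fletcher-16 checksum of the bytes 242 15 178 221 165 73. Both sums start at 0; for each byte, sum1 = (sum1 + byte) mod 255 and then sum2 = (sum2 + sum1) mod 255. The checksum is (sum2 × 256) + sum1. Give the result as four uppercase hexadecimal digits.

Running sums (mod 255):
  after byte 0 (242): sum1=242, sum2=242
  after byte 1 (15): sum1=2, sum2=244
  after byte 2 (178): sum1=180, sum2=169
  after byte 3 (221): sum1=146, sum2=60
  after byte 4 (165): sum1=56, sum2=116
  after byte 5 (73): sum1=129, sum2=245
Checksum = sum2·256 + sum1 = 245·256 + 129 = 62849 = 0xF581.

F581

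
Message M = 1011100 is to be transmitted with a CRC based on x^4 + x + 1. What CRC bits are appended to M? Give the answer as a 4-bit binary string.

Append 4 zeros: 10111000000. Divide by 10011 (XOR where the leading bit is 1):
  pos 0: 10111 XOR 10011 = 00100
  pos 2: 10000 XOR 10011 = 00011
  pos 5: 11000 XOR 10011 = 01011
  pos 6: 10110 XOR 10011 = 00101
Remainder (last 4 bits) = 0101. This is the CRC / FCS.

0101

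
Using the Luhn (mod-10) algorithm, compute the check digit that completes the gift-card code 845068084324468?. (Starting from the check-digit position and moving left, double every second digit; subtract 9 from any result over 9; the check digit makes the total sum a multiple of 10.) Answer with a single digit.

Partial digits right→left: 8 6 4 4 2 3 4 8 0 8 6 0 5 4 8
Double every second digit counting from the check-digit position (so the 1st, 3rd, 5th, ... of the partial from the right).
  doubled (with −9 where >9): 7 8 4 8 0 3 1 7 → sum 38
  kept as-is: 6 4 3 8 8 0 4 → sum 33
Total = 38 + 33 = 71.
Check digit = (10 − (71 mod 10)) mod 10 = 9.

9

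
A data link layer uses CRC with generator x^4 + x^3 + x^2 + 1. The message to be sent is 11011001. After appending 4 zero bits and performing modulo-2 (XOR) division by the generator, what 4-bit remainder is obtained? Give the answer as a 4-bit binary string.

Append 4 zeros: 110110010000. Divide by 11101 (XOR where the leading bit is 1):
  pos 0: 11011 XOR 11101 = 00110
  pos 2: 11000 XOR 11101 = 00101
  pos 4: 10110 XOR 11101 = 01011
  pos 5: 10110 XOR 11101 = 01011
  pos 6: 10110 XOR 11101 = 01011
  pos 7: 10110 XOR 11101 = 01011
Remainder (last 4 bits) = 1011. This is the CRC / FCS.

1011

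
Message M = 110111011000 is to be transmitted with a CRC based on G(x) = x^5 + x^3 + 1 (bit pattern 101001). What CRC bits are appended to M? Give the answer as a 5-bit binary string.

01001

Append 5 zeros: 11011101100000000. Divide by 101001 (XOR where the leading bit is 1):
  pos 0: 110111 XOR 101001 = 011110
  pos 1: 111100 XOR 101001 = 010101
  pos 2: 101011 XOR 101001 = 000010
  pos 6: 101000 XOR 101001 = 000001
  pos 11: 100000 XOR 101001 = 001001
Remainder (last 5 bits) = 01001. This is the CRC / FCS.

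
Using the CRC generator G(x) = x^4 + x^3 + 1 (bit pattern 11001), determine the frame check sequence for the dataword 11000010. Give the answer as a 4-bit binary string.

Append 4 zeros: 110000100000. Divide by 11001 (XOR where the leading bit is 1):
  pos 0: 11000 XOR 11001 = 00001
  pos 4: 10100 XOR 11001 = 01101
  pos 5: 11010 XOR 11001 = 00011
Remainder (last 4 bits) = 1100. This is the CRC / FCS.

1100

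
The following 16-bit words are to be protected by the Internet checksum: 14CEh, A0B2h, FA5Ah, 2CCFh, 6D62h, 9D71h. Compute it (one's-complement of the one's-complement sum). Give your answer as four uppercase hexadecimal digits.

1881

One's-complement addition (fold any carry out of bit 15 back into bit 0):
  0x14CE + 0xA0B2 = 0x0B580
  0xB580 + 0xFA5A = 0x1AFDA → wrap carry → 0xAFDB
  0xAFDB + 0x2CCF = 0x0DCAA
  0xDCAA + 0x6D62 = 0x14A0C → wrap carry → 0x4A0D
  0x4A0D + 0x9D71 = 0x0E77E
One's-complement sum = 0xE77E.
Checksum = ~0xE77E & 0xFFFF = 0x1881.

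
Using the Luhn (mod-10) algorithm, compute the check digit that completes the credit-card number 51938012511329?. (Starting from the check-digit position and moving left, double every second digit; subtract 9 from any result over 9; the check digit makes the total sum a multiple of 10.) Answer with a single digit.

Partial digits right→left: 9 2 3 1 1 5 2 1 0 8 3 9 1 5
Double every second digit counting from the check-digit position (so the 1st, 3rd, 5th, ... of the partial from the right).
  doubled (with −9 where >9): 9 6 2 4 0 6 2 → sum 29
  kept as-is: 2 1 5 1 8 9 5 → sum 31
Total = 29 + 31 = 60.
Check digit = (10 − (60 mod 10)) mod 10 = 0.

0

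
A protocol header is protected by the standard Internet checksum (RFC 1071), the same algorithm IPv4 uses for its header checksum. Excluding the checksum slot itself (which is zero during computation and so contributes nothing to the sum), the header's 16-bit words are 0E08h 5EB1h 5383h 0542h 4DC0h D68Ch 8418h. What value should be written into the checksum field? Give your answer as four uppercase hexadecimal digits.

One's-complement addition (fold any carry out of bit 15 back into bit 0):
  0x0E08 + 0x5EB1 = 0x06CB9
  0x6CB9 + 0x5383 = 0x0C03C
  0xC03C + 0x0542 = 0x0C57E
  0xC57E + 0x4DC0 = 0x1133E → wrap carry → 0x133F
  0x133F + 0xD68C = 0x0E9CB
  0xE9CB + 0x8418 = 0x16DE3 → wrap carry → 0x6DE4
One's-complement sum = 0x6DE4.
Checksum = ~0x6DE4 & 0xFFFF = 0x921B.

921B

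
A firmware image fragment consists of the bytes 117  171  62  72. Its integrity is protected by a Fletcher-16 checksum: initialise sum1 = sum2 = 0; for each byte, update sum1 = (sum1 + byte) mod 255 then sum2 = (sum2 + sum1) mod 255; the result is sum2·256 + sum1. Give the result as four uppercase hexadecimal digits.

Running sums (mod 255):
  after byte 0 (117): sum1=117, sum2=117
  after byte 1 (171): sum1=33, sum2=150
  after byte 2 (62): sum1=95, sum2=245
  after byte 3 (72): sum1=167, sum2=157
Checksum = sum2·256 + sum1 = 157·256 + 167 = 40359 = 0x9DA7.

9DA7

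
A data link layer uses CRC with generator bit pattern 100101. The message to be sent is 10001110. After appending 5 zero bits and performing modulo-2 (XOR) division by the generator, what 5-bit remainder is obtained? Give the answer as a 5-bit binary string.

Append 5 zeros: 1000111000000. Divide by 100101 (XOR where the leading bit is 1):
  pos 0: 100011 XOR 100101 = 000110
  pos 3: 110100 XOR 100101 = 010001
  pos 4: 100010 XOR 100101 = 000111
  pos 7: 111000 XOR 100101 = 011101
Remainder (last 5 bits) = 11101. This is the CRC / FCS.

11101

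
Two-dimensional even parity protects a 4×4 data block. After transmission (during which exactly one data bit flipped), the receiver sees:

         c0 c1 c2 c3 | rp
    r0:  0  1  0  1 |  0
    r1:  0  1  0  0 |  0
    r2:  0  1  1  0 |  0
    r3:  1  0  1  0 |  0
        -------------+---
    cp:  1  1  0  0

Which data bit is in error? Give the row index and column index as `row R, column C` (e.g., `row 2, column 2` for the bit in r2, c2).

Recompute each row's even parity and compare to rp:
  r0: data parity 0, sent rp 0 → ok
  r1: data parity 1, sent rp 0 → mismatch
  r2: data parity 0, sent rp 0 → ok
  r3: data parity 0, sent rp 0 → ok
Recompute each column's even parity and compare to cp:
  c0: data parity 1, sent cp 1 → ok
  c1: data parity 1, sent cp 1 → ok
  c2: data parity 0, sent cp 0 → ok
  c3: data parity 1, sent cp 0 → mismatch
Exactly one row (r1) and one column (c3) fail → the flipped bit is at their intersection.

row 1, column 3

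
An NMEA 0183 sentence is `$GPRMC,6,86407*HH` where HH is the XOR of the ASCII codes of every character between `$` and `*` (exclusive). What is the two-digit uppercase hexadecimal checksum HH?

40

XOR the ASCII codes of the payload characters:
  'G' = 0x47 → acc = 0x47
  'P' = 0x50 → acc = 0x17
  'R' = 0x52 → acc = 0x45
  'M' = 0x4D → acc = 0x08
  'C' = 0x43 → acc = 0x4B
  ',' = 0x2C → acc = 0x67
  '6' = 0x36 → acc = 0x51
  ',' = 0x2C → acc = 0x7D
  '8' = 0x38 → acc = 0x45
  '6' = 0x36 → acc = 0x73
  '4' = 0x34 → acc = 0x47
  '0' = 0x30 → acc = 0x77
  '7' = 0x37 → acc = 0x40
Checksum = 0x40.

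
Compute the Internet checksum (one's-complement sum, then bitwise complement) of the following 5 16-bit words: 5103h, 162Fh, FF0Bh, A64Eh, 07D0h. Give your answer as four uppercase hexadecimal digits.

EBA2

One's-complement addition (fold any carry out of bit 15 back into bit 0):
  0x5103 + 0x162F = 0x06732
  0x6732 + 0xFF0B = 0x1663D → wrap carry → 0x663E
  0x663E + 0xA64E = 0x10C8C → wrap carry → 0x0C8D
  0x0C8D + 0x07D0 = 0x0145D
One's-complement sum = 0x145D.
Checksum = ~0x145D & 0xFFFF = 0xEBA2.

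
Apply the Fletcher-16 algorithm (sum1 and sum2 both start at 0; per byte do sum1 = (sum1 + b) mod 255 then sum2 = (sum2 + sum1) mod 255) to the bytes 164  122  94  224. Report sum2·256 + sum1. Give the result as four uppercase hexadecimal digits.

Running sums (mod 255):
  after byte 0 (164): sum1=164, sum2=164
  after byte 1 (122): sum1=31, sum2=195
  after byte 2 (94): sum1=125, sum2=65
  after byte 3 (224): sum1=94, sum2=159
Checksum = sum2·256 + sum1 = 159·256 + 94 = 40798 = 0x9F5E.

9F5E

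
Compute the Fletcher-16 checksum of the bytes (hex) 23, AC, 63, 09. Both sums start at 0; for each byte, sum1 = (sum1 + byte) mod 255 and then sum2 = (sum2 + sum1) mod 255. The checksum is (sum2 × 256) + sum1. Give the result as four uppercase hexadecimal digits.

623C

Running sums (mod 255):
  after byte 0 (23): sum1=35, sum2=35
  after byte 1 (AC): sum1=207, sum2=242
  after byte 2 (63): sum1=51, sum2=38
  after byte 3 (09): sum1=60, sum2=98
Checksum = sum2·256 + sum1 = 98·256 + 60 = 25148 = 0x623C.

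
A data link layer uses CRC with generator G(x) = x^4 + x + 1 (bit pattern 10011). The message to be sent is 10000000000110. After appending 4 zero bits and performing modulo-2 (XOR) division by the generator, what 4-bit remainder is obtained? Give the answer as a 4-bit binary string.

Append 4 zeros: 100000000001100000. Divide by 10011 (XOR where the leading bit is 1):
  pos 0: 10000 XOR 10011 = 00011
  pos 3: 11000 XOR 10011 = 01011
  pos 4: 10110 XOR 10011 = 00101
  pos 6: 10100 XOR 10011 = 00111
  pos 8: 11111 XOR 10011 = 01100
  pos 9: 11000 XOR 10011 = 01011
  pos 10: 10110 XOR 10011 = 00101
  pos 12: 10100 XOR 10011 = 00111
Remainder (last 4 bits) = 1110. This is the CRC / FCS.

1110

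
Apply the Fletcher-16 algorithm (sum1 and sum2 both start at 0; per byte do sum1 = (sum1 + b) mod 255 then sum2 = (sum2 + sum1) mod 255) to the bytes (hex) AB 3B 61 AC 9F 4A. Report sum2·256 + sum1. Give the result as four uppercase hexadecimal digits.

Running sums (mod 255):
  after byte 0 (AB): sum1=171, sum2=171
  after byte 1 (3B): sum1=230, sum2=146
  after byte 2 (61): sum1=72, sum2=218
  after byte 3 (AC): sum1=244, sum2=207
  after byte 4 (9F): sum1=148, sum2=100
  after byte 5 (4A): sum1=222, sum2=67
Checksum = sum2·256 + sum1 = 67·256 + 222 = 17374 = 0x43DE.

43DE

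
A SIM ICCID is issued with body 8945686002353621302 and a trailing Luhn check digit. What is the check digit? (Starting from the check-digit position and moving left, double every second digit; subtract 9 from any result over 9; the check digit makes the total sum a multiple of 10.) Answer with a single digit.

7

Partial digits right→left: 2 0 3 1 2 6 3 5 3 2 0 0 6 8 6 5 4 9 8
Double every second digit counting from the check-digit position (so the 1st, 3rd, 5th, ... of the partial from the right).
  doubled (with −9 where >9): 4 6 4 6 6 0 3 3 8 7 → sum 47
  kept as-is: 0 1 6 5 2 0 8 5 9 → sum 36
Total = 47 + 36 = 83.
Check digit = (10 − (83 mod 10)) mod 10 = 7.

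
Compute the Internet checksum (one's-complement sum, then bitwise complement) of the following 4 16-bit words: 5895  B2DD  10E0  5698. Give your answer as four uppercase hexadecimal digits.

One's-complement addition (fold any carry out of bit 15 back into bit 0):
  0x5895 + 0xB2DD = 0x10B72 → wrap carry → 0x0B73
  0x0B73 + 0x10E0 = 0x01C53
  0x1C53 + 0x5698 = 0x072EB
One's-complement sum = 0x72EB.
Checksum = ~0x72EB & 0xFFFF = 0x8D14.

8D14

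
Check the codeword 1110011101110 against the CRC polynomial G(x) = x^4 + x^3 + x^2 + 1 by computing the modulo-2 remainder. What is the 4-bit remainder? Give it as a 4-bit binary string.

Modulo-2 division of 1110011101110 by 11101:
  pos 0: 11100 XOR 11101 = 00001
  pos 4: 11110 XOR 11101 = 00011
  pos 7: 11111 XOR 11101 = 00010
Remainder = 0100 (nonzero — an error is detected).

0100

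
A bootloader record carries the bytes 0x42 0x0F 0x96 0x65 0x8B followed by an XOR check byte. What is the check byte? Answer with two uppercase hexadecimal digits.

XOR the bytes together:
  start with 0x42
  0x42 ⊕ 0x0F = 0x4D
  0x4D ⊕ 0x96 = 0xDB
  0xDB ⊕ 0x65 = 0xBE
  0xBE ⊕ 0x8B = 0x35

35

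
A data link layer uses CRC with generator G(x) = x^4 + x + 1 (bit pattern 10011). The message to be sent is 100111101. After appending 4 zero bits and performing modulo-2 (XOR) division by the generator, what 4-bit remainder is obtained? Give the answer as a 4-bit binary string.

Append 4 zeros: 1001111010000. Divide by 10011 (XOR where the leading bit is 1):
  pos 0: 10011 XOR 10011 = 00000
  pos 5: 11010 XOR 10011 = 01001
  pos 6: 10010 XOR 10011 = 00001
Remainder (last 4 bits) = 0100. This is the CRC / FCS.

0100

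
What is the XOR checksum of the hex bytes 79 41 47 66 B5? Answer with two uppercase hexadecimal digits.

AC

XOR the bytes together:
  start with 0x79
  0x79 ⊕ 0x41 = 0x38
  0x38 ⊕ 0x47 = 0x7F
  0x7F ⊕ 0x66 = 0x19
  0x19 ⊕ 0xB5 = 0xAC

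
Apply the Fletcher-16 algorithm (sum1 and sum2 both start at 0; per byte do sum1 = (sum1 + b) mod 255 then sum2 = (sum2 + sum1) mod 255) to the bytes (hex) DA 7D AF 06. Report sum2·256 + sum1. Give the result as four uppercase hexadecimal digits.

Running sums (mod 255):
  after byte 0 (DA): sum1=218, sum2=218
  after byte 1 (7D): sum1=88, sum2=51
  after byte 2 (AF): sum1=8, sum2=59
  after byte 3 (06): sum1=14, sum2=73
Checksum = sum2·256 + sum1 = 73·256 + 14 = 18702 = 0x490E.

490E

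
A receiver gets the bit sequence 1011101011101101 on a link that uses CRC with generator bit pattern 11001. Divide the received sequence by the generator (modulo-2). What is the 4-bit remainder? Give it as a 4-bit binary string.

Modulo-2 division of 1011101011101101 by 11001:
  pos 0: 10111 XOR 11001 = 01110
  pos 1: 11100 XOR 11001 = 00101
  pos 3: 10110 XOR 11001 = 01111
  pos 4: 11111 XOR 11001 = 00110
  pos 6: 11011 XOR 11001 = 00010
  pos 9: 10011 XOR 11001 = 01010
  pos 10: 10100 XOR 11001 = 01101
  pos 11: 11011 XOR 11001 = 00010
Remainder = 0010 (nonzero — an error is detected).

0010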